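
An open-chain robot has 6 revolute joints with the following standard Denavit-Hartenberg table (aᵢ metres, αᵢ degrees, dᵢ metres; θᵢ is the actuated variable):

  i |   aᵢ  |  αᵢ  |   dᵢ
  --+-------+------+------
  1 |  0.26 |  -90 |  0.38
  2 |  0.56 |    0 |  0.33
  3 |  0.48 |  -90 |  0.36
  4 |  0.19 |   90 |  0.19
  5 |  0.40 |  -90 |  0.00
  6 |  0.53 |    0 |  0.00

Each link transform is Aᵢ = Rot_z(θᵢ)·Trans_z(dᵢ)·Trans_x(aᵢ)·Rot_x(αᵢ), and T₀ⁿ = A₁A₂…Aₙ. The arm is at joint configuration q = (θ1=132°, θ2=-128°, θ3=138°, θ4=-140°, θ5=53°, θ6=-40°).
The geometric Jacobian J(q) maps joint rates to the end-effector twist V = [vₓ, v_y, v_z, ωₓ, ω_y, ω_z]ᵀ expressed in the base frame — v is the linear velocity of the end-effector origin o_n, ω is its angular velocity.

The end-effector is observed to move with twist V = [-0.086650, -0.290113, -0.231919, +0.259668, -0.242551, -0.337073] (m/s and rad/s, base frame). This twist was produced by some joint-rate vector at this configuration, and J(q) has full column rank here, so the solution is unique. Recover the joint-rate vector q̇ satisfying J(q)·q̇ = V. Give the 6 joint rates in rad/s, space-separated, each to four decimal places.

o_n = [-0.3189, -0.9354, 0.0447]
J₁: ẑ×o_n = [0.9354, -0.3189, 0.0000], ω = ẑ
J2: z=[-0.7431, -0.6691, 0.0000] o=[-0.1740, 0.1932, 0.3800] → [0.2243, -0.2492, 0.7418, -0.7431, -0.6691, 0.0000]
J3: z=[-0.7431, -0.6691, 0.0000] o=[-0.1885, -0.2838, 0.8213] → [0.5196, -0.5771, 0.3970, -0.7431, -0.6691, 0.0000]
J4: z=[0.1162, -0.1290, -0.9848] o=[-0.7724, -0.1734, 0.7379] → [-0.6610, -0.3660, -0.0300, 0.1162, -0.1290, -0.9848]
J5: z=[0.9929, 0.0422, 0.1116] o=[-0.7451, -0.3862, 0.5761] → [0.0389, 0.5751, -0.5633, 0.9929, 0.0422, 0.1116]
J6: z=[0.0483, 0.7136, -0.6989] o=[-0.7015, -0.6659, 0.2935] → [-0.3659, -0.2554, -0.2860, 0.0483, 0.7136, -0.6989]
q̇ = J⁺·V = [0.1510, -0.5150, 0.4770, 0.6980, 0.1640, -0.2590]

0.1510 -0.5150 0.4770 0.6980 0.1640 -0.2590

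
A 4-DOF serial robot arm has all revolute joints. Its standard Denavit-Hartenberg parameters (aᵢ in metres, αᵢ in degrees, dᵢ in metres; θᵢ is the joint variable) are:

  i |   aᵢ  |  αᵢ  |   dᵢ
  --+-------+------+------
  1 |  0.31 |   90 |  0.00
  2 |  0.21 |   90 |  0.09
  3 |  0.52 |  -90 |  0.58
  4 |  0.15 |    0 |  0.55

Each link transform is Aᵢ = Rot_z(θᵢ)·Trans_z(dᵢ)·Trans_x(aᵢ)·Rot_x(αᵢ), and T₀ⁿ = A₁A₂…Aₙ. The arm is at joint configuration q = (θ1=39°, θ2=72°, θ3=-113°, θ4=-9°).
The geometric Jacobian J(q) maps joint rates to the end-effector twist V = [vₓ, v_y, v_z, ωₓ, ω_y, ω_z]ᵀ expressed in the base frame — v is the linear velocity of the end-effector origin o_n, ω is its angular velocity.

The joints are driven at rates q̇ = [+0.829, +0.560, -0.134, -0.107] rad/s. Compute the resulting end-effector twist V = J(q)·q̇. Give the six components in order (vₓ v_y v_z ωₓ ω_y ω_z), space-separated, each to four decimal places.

-1.1525 0.1990 0.2904 0.2560 -0.5670 0.7767

o_n = [0.3306, 1.2198, 0.2464]
J₁: ẑ×o_n = [-1.2198, 0.3306, 0.0000], ω = ẑ
J2: z=[0.6293, -0.7771, 0.0000] o=[0.2409, 0.1951, 0.0000] → [-0.1915, -0.1551, 0.7146, 0.6293, -0.7771, 0.0000]
J3: z=[0.7391, 0.5985, -0.3090] o=[0.3480, 0.1660, 0.1997] → [0.3536, -0.0292, 0.7893, 0.7391, 0.5985, -0.3090]
J4: z=[-0.0248, 0.4827, 0.8755] o=[0.4266, 0.8456, -0.1727] → [-0.1253, -0.0737, 0.0371, -0.0248, 0.4827, 0.8755]
V = J·q̇ = [-1.1525, 0.1990, 0.2904, 0.2560, -0.5670, 0.7767]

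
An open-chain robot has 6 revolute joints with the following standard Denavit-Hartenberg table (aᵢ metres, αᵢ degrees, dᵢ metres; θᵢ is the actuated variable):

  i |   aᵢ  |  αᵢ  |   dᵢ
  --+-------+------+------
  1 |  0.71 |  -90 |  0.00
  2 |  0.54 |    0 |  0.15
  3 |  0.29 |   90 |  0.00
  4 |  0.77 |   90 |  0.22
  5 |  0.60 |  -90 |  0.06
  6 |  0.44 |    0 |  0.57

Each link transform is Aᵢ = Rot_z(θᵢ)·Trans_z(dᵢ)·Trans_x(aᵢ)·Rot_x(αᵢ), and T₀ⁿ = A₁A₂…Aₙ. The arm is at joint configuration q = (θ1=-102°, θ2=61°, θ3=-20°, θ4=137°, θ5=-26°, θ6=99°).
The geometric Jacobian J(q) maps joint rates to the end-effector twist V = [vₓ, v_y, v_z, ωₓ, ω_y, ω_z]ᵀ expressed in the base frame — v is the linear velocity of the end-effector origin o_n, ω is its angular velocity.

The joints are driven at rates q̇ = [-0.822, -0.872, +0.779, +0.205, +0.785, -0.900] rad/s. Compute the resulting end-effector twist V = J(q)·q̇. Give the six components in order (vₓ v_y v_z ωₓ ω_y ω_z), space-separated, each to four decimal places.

o_n = [0.7738, -0.6747, 0.6004]
J₁: ẑ×o_n = [0.6747, 0.7738, -0.0000], ω = ẑ
J2: z=[0.9781, -0.2079, 0.0000] o=[-0.1476, -0.6945, 0.0000] → [-0.1248, -0.5873, 0.2109, 0.9781, -0.2079, 0.0000]
J3: z=[0.9781, -0.2079, 0.0000] o=[-0.0553, -0.9817, -0.4723] → [-0.2230, -1.0493, 0.4727, 0.9781, -0.2079, 0.0000]
J4: z=[-0.1364, -0.6417, 0.7547] o=[-0.1008, -1.1958, -0.6626] → [-1.2038, 0.8324, 0.4902, -0.1364, -0.6417, 0.7547]
J5: z=[0.6084, -0.6555, -0.4474] o=[0.4712, -1.0305, -0.1271] → [-0.3177, -0.5780, 0.4148, 0.6084, -0.6555, -0.4474]
J6: z=[0.2201, -0.4023, 0.8887] o=[0.9652, -0.6863, -0.0937] → [-0.2895, -0.3229, -0.0744, 0.2201, -0.4023, 0.8887]
V = J·q̇ = [-0.8551, -0.9338, 0.6774, 0.1605, -0.2648, -1.8183]

-0.8551 -0.9338 0.6774 0.1605 -0.2648 -1.8183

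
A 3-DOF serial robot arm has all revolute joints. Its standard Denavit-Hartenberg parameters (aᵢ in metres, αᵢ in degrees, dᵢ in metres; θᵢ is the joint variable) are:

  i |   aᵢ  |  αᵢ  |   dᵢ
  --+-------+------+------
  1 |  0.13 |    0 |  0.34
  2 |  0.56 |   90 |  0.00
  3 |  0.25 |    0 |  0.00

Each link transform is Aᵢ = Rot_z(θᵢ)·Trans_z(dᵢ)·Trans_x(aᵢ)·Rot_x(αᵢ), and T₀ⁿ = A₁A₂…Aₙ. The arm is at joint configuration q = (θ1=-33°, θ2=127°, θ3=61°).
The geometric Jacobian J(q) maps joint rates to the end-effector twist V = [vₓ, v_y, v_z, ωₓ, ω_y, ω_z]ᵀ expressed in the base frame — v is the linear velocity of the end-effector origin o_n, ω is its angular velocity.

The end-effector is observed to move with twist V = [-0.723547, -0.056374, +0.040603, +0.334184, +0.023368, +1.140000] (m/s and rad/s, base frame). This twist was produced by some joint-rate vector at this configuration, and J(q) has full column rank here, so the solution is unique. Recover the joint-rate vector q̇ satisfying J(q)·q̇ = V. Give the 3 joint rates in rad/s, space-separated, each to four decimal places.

o_n = [0.0615, 0.6087, 0.5587]
J₁: ẑ×o_n = [-0.6087, 0.0615, 0.0000], ω = ẑ
J2: z=[0.0000, 0.0000, 1.0000] o=[0.1090, -0.0708, 0.3400] → [-0.6795, -0.0475, 0.0000, 0.0000, 0.0000, 1.0000]
J3: z=[0.9976, 0.0698, 0.0000] o=[0.0700, 0.4878, 0.3400] → [0.0153, -0.2181, 0.1212, 0.9976, 0.0698, 0.0000]
q̇ = J⁺·V = [0.6500, 0.4900, 0.3350]

0.6500 0.4900 0.3350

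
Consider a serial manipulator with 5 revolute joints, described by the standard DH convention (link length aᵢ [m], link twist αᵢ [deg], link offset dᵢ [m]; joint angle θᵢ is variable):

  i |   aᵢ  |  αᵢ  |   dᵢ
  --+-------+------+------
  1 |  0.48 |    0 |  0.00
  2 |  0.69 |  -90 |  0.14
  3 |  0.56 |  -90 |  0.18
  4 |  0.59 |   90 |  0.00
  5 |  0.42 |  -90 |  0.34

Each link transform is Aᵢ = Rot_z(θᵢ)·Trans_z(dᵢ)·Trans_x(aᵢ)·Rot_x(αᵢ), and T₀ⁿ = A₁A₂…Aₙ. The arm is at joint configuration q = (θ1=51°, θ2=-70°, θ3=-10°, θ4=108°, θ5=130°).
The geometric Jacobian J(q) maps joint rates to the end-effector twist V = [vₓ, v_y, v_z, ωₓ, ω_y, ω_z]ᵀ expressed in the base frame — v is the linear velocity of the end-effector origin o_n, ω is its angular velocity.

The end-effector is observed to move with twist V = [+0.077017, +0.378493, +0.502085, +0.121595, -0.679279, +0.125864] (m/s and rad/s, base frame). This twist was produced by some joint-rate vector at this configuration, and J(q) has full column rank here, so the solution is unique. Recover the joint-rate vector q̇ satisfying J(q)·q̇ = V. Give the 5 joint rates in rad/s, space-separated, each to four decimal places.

0.3490 -0.1900 -0.4970 0.0910 0.3420

o_n = [1.6631, -0.3382, -0.0406]
J₁: ẑ×o_n = [0.3382, 1.6631, -0.0000], ω = ẑ
J2: z=[0.0000, 0.0000, 1.0000] o=[0.3021, 0.3730, 0.0000] → [0.7113, 1.3610, -0.0000, 0.0000, 0.0000, 1.0000]
J3: z=[0.3256, 0.9455, 0.0000] o=[0.9545, 0.1484, 0.1400] → [-0.1708, 0.0588, -0.8284, 0.3256, 0.9455, 0.0000]
J4: z=[0.1642, -0.0565, -0.9848] o=[1.5345, 0.1390, 0.2372] → [-0.4543, -0.0810, -0.0711, 0.1642, -0.0565, -0.9848]
J5: z=[0.7850, -0.5971, 0.1651] o=[1.1821, -0.3331, 0.2056] → [0.1479, 0.2727, 0.2831, 0.7850, -0.5971, 0.1651]
q̇ = J⁺·V = [0.3490, -0.1900, -0.4970, 0.0910, 0.3420]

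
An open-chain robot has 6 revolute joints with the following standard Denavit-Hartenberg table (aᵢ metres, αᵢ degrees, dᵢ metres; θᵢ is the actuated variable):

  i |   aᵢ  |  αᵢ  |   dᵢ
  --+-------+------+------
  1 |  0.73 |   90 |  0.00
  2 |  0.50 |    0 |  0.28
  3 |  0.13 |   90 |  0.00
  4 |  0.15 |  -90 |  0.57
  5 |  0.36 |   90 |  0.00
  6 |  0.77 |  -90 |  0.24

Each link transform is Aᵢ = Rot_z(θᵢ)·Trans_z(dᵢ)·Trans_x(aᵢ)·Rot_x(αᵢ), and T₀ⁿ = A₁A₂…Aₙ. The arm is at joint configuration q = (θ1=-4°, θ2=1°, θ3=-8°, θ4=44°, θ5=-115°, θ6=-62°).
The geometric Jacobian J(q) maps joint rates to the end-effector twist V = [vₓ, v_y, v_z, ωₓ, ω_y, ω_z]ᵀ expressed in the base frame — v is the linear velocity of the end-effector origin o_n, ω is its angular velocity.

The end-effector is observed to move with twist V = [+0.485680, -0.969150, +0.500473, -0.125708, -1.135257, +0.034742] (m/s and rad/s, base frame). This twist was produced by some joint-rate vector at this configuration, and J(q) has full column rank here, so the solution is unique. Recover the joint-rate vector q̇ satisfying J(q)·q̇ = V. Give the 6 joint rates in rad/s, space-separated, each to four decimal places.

-0.6260 0.8820 -0.5070 -0.8560 0.6390 -0.4870

o_n = [1.4542, 0.3672, -1.1461]
J₁: ẑ×o_n = [-0.3672, 1.4542, 0.0000], ω = ẑ
J2: z=[-0.0698, -0.9976, 0.0000] o=[0.7282, -0.0509, 0.0000] → [1.1433, -0.0799, 0.6950, -0.0698, -0.9976, 0.0000]
J3: z=[-0.0698, -0.9976, 0.0000] o=[1.2074, -0.3651, 0.0087] → [1.1520, -0.0806, 0.1951, -0.0698, -0.9976, 0.0000]
J4: z=[-0.1216, 0.0085, -0.9925] o=[1.3361, -0.3741, -0.0071] → [0.7261, -0.2556, -0.0911, -0.1216, 0.0085, -0.9925]
J5: z=[-0.7380, -0.6695, 0.0847] o=[1.3664, -0.4807, -0.5860] → [0.3032, -0.4059, -0.5670, -0.7380, -0.6695, 0.0847]
J6: z=[-0.5502, 0.6696, 0.4989] o=[1.2257, -0.3649, -0.8965] → [-0.5324, -0.0234, -0.5558, -0.5502, 0.6696, 0.4989]
q̇ = J⁺·V = [-0.6260, 0.8820, -0.5070, -0.8560, 0.6390, -0.4870]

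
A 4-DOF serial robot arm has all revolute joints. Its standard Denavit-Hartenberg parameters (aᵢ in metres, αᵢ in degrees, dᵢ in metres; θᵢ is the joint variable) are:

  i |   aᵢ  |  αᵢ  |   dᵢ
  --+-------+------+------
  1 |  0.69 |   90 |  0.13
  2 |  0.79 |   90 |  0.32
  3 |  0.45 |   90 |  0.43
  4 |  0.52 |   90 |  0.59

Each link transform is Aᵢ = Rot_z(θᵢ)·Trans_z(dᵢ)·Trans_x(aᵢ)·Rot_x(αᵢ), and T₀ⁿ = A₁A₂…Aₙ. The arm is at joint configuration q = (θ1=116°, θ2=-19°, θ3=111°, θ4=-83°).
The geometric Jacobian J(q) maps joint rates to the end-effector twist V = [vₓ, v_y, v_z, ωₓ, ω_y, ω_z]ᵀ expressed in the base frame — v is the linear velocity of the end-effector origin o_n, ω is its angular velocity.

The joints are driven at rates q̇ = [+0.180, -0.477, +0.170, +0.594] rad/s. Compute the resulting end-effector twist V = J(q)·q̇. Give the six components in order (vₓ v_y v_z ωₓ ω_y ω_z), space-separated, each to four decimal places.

o_n = [0.1142, 2.0715, -0.1652]
J₁: ẑ×o_n = [-2.0715, 0.1142, 0.0000], ω = ẑ
J2: z=[0.8988, 0.4384, 0.0000] o=[-0.3025, 0.6202, 0.1300] → [-0.1294, 0.2653, 1.1218, 0.8988, 0.4384, 0.0000]
J3: z=[0.1427, -0.2926, -0.9455] o=[-0.3423, 1.4318, -0.1272] → [0.6160, -0.4262, 0.2249, 0.1427, -0.2926, -0.9455]
J4: z=[-0.0649, 0.9505, -0.3039] o=[0.1635, 1.3531, -0.4813] → [0.5188, 0.0355, 0.0003, -0.0649, 0.9505, -0.3039]
V = J·q̇ = [0.1017, -0.1574, -0.4967, -0.4430, 0.3057, -0.1613]

0.1017 -0.1574 -0.4967 -0.4430 0.3057 -0.1613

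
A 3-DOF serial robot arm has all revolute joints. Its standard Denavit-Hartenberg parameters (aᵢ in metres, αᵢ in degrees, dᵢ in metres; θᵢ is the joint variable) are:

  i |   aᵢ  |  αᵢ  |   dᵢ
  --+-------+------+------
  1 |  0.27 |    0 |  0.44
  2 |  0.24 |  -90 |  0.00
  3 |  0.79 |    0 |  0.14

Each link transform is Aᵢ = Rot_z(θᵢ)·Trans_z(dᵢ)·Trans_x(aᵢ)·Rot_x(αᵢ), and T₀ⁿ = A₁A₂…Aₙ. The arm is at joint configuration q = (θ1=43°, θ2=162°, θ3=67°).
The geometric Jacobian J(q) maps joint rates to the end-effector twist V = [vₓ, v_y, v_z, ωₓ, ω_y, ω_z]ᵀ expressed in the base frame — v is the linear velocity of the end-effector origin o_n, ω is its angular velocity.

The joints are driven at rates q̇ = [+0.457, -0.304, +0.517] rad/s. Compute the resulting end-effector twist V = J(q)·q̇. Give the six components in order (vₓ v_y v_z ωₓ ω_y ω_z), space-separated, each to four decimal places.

0.3115 0.1821 -0.1596 0.2185 -0.4686 0.1530

o_n = [-0.2406, -0.1746, -0.2872]
J₁: ẑ×o_n = [0.1746, -0.2406, 0.0000], ω = ẑ
J2: z=[0.0000, 0.0000, 1.0000] o=[0.1975, 0.1841, 0.4400] → [0.3588, -0.4381, 0.0000, 0.0000, 0.0000, 1.0000]
J3: z=[0.4226, -0.9063, 0.0000] o=[-0.0200, 0.0827, 0.4400] → [0.6591, 0.3073, -0.3087, 0.4226, -0.9063, 0.0000]
V = J·q̇ = [0.3115, 0.1821, -0.1596, 0.2185, -0.4686, 0.1530]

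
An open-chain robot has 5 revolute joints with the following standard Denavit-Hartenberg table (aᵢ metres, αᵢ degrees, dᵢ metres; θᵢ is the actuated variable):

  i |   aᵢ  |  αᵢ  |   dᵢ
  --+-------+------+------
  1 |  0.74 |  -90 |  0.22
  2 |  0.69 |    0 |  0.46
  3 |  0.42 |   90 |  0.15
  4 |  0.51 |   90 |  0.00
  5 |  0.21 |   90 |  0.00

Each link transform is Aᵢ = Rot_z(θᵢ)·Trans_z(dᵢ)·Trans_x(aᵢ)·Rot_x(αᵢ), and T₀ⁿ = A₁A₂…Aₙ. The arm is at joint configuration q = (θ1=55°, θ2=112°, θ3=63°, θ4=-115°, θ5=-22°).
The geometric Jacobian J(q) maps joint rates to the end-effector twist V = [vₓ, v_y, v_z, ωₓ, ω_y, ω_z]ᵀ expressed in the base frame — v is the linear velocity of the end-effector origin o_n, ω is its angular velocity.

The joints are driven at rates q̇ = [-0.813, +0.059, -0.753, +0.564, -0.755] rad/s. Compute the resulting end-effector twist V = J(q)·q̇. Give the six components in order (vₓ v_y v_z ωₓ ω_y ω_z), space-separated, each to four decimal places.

0.0391 -0.6435 0.0389 0.4671 -1.0992 -1.4345

o_n = [0.2259, 0.2727, -0.3520]
J₁: ẑ×o_n = [-0.2727, 0.2259, 0.0000], ω = ẑ
J2: z=[-0.8192, 0.5736, 0.0000] o=[0.4244, 0.6062, 0.2200] → [-0.3281, -0.4686, 0.3870, -0.8192, 0.5736, 0.0000]
J3: z=[-0.8192, 0.5736, 0.0000] o=[-0.1006, 0.6583, -0.4198] → [0.0388, 0.0555, 0.1286, -0.8192, 0.5736, 0.0000]
J4: z=[0.0500, 0.0714, -0.9962] o=[-0.4635, 0.4016, -0.4564] → [-0.1210, -0.6920, -0.0557, 0.0500, 0.0714, -0.9962]
J5: z=[0.1717, 0.9820, 0.0790] o=[0.0383, 0.3124, -0.4376] → [0.0871, 0.0001, -0.1911, 0.1717, 0.9820, 0.0790]
V = J·q̇ = [0.0391, -0.6435, 0.0389, 0.4671, -1.0992, -1.4345]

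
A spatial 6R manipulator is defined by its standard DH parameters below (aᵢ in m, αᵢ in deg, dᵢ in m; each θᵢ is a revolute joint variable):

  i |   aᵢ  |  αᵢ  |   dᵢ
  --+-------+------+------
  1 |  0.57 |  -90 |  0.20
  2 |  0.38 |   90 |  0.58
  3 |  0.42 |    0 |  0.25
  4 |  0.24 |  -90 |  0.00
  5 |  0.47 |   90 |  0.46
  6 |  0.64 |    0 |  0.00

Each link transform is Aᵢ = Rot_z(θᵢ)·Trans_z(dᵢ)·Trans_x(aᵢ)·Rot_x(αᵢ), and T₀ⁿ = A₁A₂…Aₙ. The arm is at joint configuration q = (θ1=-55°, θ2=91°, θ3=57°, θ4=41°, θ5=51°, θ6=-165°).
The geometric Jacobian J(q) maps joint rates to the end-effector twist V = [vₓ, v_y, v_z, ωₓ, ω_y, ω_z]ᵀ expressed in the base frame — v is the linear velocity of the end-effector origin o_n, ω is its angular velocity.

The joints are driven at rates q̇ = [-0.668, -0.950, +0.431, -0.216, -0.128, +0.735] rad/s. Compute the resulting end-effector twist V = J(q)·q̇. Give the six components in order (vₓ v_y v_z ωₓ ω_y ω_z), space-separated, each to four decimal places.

o_n = [1.3825, -0.1672, -0.1032]
J₁: ẑ×o_n = [0.1672, 1.3825, -0.0000], ω = ẑ
J2: z=[0.8192, 0.5736, 0.0000] o=[0.3269, -0.4669, 0.2000] → [-0.1739, 0.2483, -0.3599, 0.8192, 0.5736, 0.0000]
J3: z=[0.5735, -0.8190, -0.0175] o=[0.7982, -0.1288, -0.1799] → [-0.0636, -0.0542, 0.4565, 0.5735, -0.8190, -0.0175]
J4: z=[0.5735, -0.8190, -0.0175] o=[1.2279, -0.1283, -0.4130] → [-0.2545, -0.1804, 0.1043, 0.5735, -0.8190, -0.0175]
J5: z=[-0.1041, -0.0940, 0.9901] o=[1.4229, 0.0076, -0.3796] → [0.1471, -0.0112, 0.0144, -0.1041, -0.0940, 0.9901]
J6: z=[0.9924, -0.0756, 0.0972] o=[1.4059, 0.4309, 0.1234] → [0.0752, 0.2225, -0.5953, 0.9924, -0.0756, 0.0972]
V = J·q̇ = [0.1175, -0.9788, 0.0767, 0.0878, -0.7645, -0.7271]

0.1175 -0.9788 0.0767 0.0878 -0.7645 -0.7271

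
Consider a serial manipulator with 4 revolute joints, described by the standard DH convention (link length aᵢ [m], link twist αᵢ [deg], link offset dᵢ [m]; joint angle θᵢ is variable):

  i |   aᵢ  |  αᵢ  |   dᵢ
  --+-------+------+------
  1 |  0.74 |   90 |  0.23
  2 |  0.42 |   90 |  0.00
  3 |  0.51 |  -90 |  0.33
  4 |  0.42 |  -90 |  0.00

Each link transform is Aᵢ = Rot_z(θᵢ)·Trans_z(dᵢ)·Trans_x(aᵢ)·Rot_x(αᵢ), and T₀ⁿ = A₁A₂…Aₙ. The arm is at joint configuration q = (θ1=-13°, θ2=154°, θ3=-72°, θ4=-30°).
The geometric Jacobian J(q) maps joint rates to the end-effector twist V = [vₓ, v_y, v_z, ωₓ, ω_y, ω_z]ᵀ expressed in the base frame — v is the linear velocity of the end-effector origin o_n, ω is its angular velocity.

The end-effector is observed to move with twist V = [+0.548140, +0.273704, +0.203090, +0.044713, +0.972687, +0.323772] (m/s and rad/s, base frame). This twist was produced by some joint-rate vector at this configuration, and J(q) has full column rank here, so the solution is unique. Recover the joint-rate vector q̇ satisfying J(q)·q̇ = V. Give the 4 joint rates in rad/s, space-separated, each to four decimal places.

0.7590 -0.9470 -0.4680 -0.0350

o_n = [0.5343, 0.7295, 1.0178]
J₁: ẑ×o_n = [-0.7295, 0.5343, 0.0000], ω = ẑ
J2: z=[-0.2250, -0.9744, 0.0000] o=[0.7210, -0.1665, 0.2300] → [-0.7676, 0.1772, -0.3834, -0.2250, -0.9744, 0.0000]
J3: z=[0.4271, -0.0986, 0.8988] o=[0.3532, -0.0815, 0.4141] → [-0.7885, -0.0951, 0.3643, 0.4271, -0.0986, 0.8988]
J4: z=[-0.9024, -0.1088, 0.4169] o=[0.4653, 0.3904, 0.7798] → [-0.1673, 0.2436, -0.2985, -0.9024, -0.1088, 0.4169]
q̇ = J⁺·V = [0.7590, -0.9470, -0.4680, -0.0350]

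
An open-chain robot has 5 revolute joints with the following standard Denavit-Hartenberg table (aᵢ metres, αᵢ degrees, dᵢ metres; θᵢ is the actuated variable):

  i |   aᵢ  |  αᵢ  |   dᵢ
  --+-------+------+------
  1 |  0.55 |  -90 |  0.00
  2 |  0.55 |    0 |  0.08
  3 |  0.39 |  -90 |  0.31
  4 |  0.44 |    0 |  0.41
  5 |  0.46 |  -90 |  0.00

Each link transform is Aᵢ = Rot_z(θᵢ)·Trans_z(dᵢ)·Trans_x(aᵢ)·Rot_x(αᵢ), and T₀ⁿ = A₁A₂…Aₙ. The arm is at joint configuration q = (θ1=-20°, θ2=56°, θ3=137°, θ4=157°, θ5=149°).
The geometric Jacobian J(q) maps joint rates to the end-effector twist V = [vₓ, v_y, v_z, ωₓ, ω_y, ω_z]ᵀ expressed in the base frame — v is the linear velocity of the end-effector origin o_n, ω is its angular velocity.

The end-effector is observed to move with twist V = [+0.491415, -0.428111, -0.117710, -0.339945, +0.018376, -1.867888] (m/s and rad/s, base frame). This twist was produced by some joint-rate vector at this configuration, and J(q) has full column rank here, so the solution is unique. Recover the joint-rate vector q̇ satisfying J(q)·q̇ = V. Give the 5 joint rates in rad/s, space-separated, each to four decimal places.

o_n = [0.8606, 0.3149, 0.0010]
J₁: ẑ×o_n = [-0.3149, 0.8606, 0.0000], ω = ẑ
J2: z=[0.3420, 0.9397, 0.0000] o=[0.5168, -0.1881, 0.0000] → [0.0009, -0.0003, -0.1510, 0.3420, 0.9397, 0.0000]
J3: z=[0.3420, 0.9397, 0.0000] o=[0.8332, -0.2181, -0.4560] → [0.4294, -0.1563, 0.1566, 0.3420, 0.9397, 0.0000]
J4: z=[0.2114, -0.0769, 0.9744] o=[0.5821, 0.2031, -0.3682] → [-0.1373, 0.1932, 0.0450, 0.2114, -0.0769, 0.9744]
J5: z=[0.2114, -0.0769, 0.9744] o=[0.9808, -0.1249, -0.0599] → [-0.4332, -0.1301, 0.0837, 0.2114, -0.0769, 0.9744]
q̇ = J⁺·V = [-0.4570, 0.0330, -0.1320, -0.7540, -0.6940]

-0.4570 0.0330 -0.1320 -0.7540 -0.6940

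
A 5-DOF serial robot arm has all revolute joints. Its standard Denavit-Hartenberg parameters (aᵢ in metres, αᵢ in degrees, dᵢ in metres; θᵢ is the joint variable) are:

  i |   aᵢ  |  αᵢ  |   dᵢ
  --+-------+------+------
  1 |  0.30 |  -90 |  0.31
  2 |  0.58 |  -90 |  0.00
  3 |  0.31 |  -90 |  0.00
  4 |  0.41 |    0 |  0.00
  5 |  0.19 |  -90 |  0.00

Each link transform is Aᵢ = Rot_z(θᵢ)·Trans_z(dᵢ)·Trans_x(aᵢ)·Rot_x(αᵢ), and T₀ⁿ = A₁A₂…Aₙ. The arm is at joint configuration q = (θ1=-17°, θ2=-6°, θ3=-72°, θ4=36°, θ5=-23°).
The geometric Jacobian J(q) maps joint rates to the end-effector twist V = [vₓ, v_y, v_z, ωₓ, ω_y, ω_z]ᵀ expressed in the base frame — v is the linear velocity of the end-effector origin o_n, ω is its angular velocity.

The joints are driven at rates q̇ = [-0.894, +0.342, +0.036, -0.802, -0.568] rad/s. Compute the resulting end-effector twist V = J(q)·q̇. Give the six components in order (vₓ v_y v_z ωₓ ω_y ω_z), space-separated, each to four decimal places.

o_n = [1.2831, 0.4300, 0.6795]
J₁: ẑ×o_n = [-0.4300, 1.2831, 0.0000], ω = ẑ
J2: z=[0.2924, 0.9563, 0.0000] o=[0.2869, -0.0877, 0.3100] → [0.3534, -0.1080, -0.8013, 0.2924, 0.9563, 0.0000]
J3: z=[0.1000, -0.0306, -0.9945] o=[0.8385, -0.2564, 0.3706] → [0.6732, -0.4730, 0.0822, 0.1000, -0.0306, -0.9945]
J4: z=[0.8142, -0.5721, 0.0994] o=[1.0158, -0.0023, 0.3806] → [-0.2139, -0.2168, 0.5048, 0.8142, -0.5721, 0.0994]
J5: z=[0.8142, -0.5721, 0.0994] o=[1.1814, 0.2770, 0.6310] → [-0.0430, -0.0294, 0.1827, 0.8142, -0.5721, 0.0994]
V = J·q̇ = [0.7255, -1.0105, -0.7797, -1.0118, 1.1097, -1.0660]

0.7255 -1.0105 -0.7797 -1.0118 1.1097 -1.0660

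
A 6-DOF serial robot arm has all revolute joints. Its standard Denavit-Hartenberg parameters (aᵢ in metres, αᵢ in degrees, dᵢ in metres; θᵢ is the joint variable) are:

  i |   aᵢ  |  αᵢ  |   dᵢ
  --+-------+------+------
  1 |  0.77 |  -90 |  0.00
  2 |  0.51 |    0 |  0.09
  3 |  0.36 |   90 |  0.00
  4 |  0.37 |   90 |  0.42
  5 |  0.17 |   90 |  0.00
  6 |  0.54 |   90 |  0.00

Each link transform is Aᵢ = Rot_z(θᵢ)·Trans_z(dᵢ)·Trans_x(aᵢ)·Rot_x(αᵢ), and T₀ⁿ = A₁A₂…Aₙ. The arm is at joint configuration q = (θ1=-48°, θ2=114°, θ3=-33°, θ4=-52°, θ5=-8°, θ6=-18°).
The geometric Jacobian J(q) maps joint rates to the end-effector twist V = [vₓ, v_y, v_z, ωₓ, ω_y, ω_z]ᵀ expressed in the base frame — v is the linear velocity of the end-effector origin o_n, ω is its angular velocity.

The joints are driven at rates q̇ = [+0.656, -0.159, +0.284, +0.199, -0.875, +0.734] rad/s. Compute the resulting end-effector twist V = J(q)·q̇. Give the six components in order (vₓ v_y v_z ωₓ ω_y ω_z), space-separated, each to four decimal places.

o_n = [0.2402, -1.2116, -1.5371]
J₁: ẑ×o_n = [1.2116, 0.2402, -0.0000], ω = ẑ
J2: z=[0.7431, 0.6691, 0.0000] o=[0.5152, -0.5722, 0.0000] → [-1.0285, 1.1423, -0.2911, 0.7431, 0.6691, 0.0000]
J3: z=[0.7431, 0.6691, 0.0000] o=[0.4433, -0.3578, -0.4659] → [-0.7168, 0.7961, -0.4986, 0.7431, 0.6691, 0.0000]
J4: z=[0.6609, -0.7340, 0.1564] o=[0.4810, -0.3997, -0.8215] → [0.6523, 0.4353, -0.7134, 0.6609, -0.7340, 0.1564]
J5: z=[-0.5400, -0.3203, 0.7783] o=[0.5657, -0.9296, -0.9808] → [0.3978, -0.5538, 0.0480, -0.5400, -0.3203, 0.7783]
J6: z=[-0.5819, 0.8102, -0.0703] o=[0.4624, -1.0130, -1.0868] → [-0.3788, -0.2464, 0.2956, -0.5819, 0.8102, -0.0703]
V = J·q̇ = [0.2585, 0.5924, -0.0623, 0.2698, 0.8126, -0.0455]

0.2585 0.5924 -0.0623 0.2698 0.8126 -0.0455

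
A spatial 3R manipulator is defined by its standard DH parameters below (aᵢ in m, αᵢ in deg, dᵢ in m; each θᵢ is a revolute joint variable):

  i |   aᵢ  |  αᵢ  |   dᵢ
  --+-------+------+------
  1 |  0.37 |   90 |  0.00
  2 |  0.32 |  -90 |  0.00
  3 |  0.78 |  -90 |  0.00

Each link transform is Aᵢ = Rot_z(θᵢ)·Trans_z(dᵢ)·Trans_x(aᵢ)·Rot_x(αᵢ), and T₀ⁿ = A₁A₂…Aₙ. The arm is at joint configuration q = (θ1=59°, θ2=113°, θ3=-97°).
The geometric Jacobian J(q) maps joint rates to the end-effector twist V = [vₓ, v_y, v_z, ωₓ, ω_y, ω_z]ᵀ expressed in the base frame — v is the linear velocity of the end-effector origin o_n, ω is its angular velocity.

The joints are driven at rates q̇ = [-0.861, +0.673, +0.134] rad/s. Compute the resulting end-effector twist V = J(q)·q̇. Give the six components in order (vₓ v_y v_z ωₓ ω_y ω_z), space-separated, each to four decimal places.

o_n = [0.8089, -0.1569, 0.2071]
J₁: ẑ×o_n = [0.1569, 0.8089, -0.0000], ω = ẑ
J2: z=[0.8572, -0.5150, 0.0000] o=[0.1906, 0.3172, 0.0000] → [-0.1066, -0.1775, -0.0879, 0.8572, -0.5150, 0.0000]
J3: z=[-0.4741, -0.7890, -0.3907] o=[0.1262, 0.2100, 0.2946] → [-0.0743, -0.3083, 0.7126, -0.4741, -0.7890, -0.3907]
V = J·q̇ = [-0.2168, -0.8572, 0.0363, 0.5133, -0.4524, -0.9134]

-0.2168 -0.8572 0.0363 0.5133 -0.4524 -0.9134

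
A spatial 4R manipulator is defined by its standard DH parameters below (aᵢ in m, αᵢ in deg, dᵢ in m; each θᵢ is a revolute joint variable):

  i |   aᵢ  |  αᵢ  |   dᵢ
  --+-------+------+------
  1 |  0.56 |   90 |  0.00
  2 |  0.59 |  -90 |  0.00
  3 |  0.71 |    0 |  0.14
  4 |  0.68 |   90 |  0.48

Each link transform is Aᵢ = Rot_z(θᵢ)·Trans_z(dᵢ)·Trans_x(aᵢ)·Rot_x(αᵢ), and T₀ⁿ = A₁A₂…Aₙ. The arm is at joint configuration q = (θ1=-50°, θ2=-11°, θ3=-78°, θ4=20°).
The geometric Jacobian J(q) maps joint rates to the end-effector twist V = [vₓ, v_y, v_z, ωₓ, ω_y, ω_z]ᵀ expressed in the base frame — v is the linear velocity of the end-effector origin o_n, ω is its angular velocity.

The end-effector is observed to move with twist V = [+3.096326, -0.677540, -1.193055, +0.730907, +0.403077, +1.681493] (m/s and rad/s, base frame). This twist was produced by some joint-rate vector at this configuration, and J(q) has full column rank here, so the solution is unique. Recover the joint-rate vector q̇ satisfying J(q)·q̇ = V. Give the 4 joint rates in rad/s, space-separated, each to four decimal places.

0.8530 -0.8190 0.9100 -0.0660

o_n = [0.1550, -2.1623, 0.3991]
J₁: ẑ×o_n = [2.1623, 0.1550, -0.0000], ω = ẑ
J2: z=[-0.7660, -0.6428, 0.0000] o=[0.3600, -0.4290, 0.0000] → [-0.2565, 0.3057, 1.1961, -0.7660, -0.6428, 0.0000]
J3: z=[0.1226, -0.1462, 0.9816] o=[0.7322, -0.8726, -0.1126] → [1.1912, -0.6294, -0.2425, 0.1226, -0.1462, 0.9816]
J4: z=[0.1226, -0.1462, 0.9816] o=[0.3105, -1.4505, -0.0033] → [0.6399, -0.2020, -0.1100, 0.1226, -0.1462, 0.9816]
q̇ = J⁺·V = [0.8530, -0.8190, 0.9100, -0.0660]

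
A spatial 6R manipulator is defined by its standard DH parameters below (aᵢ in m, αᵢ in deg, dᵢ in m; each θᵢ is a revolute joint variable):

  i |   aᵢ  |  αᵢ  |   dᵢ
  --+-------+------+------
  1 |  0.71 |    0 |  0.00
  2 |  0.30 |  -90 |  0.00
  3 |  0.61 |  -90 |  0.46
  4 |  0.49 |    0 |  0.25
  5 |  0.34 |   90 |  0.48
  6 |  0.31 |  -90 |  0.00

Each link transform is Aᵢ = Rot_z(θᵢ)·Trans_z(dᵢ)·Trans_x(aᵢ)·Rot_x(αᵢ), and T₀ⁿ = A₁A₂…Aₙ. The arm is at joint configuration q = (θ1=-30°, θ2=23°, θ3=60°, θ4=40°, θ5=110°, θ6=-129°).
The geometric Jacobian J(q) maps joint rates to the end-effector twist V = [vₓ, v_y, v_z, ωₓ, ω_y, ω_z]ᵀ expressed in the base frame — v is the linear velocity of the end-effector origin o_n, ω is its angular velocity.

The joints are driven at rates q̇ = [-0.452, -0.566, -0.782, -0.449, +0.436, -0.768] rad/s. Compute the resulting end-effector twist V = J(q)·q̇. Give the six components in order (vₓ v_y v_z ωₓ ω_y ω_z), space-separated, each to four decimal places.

o_n = [0.9278, -0.3203, -0.9892]
J₁: ẑ×o_n = [0.3203, 0.9278, -0.0000], ω = ẑ
J2: z=[0.0000, 0.0000, 1.0000] o=[0.6149, -0.3550, 0.0000] → [-0.0347, 0.3129, 0.0000, 0.0000, 0.0000, 1.0000]
J3: z=[0.1219, 0.9925, 0.0000] o=[0.9126, -0.3916, 0.0000] → [-0.9818, 0.1206, -0.0064, 0.1219, 0.9925, 0.0000]
J4: z=[-0.8596, 0.1055, -0.5000] o=[1.2714, 0.0278, -0.5283] → [-0.2227, -0.2244, 0.3355, -0.8596, 0.1055, -0.5000]
J5: z=[-0.8596, 0.1055, -0.5000] o=[1.2044, -0.2813, -0.9783] → [-0.0207, 0.1290, 0.0627, -0.8596, 0.1055, -0.5000]
J6: z=[0.1426, -0.8900, -0.4330] o=[0.6250, -0.3814, -0.9633] → [0.0495, -0.1274, 0.2782, 0.1426, -0.8900, -0.4330]
V = J·q̇ = [0.6957, -0.4359, -0.3320, -0.1936, -0.0940, -0.6789]

0.6957 -0.4359 -0.3320 -0.1936 -0.0940 -0.6789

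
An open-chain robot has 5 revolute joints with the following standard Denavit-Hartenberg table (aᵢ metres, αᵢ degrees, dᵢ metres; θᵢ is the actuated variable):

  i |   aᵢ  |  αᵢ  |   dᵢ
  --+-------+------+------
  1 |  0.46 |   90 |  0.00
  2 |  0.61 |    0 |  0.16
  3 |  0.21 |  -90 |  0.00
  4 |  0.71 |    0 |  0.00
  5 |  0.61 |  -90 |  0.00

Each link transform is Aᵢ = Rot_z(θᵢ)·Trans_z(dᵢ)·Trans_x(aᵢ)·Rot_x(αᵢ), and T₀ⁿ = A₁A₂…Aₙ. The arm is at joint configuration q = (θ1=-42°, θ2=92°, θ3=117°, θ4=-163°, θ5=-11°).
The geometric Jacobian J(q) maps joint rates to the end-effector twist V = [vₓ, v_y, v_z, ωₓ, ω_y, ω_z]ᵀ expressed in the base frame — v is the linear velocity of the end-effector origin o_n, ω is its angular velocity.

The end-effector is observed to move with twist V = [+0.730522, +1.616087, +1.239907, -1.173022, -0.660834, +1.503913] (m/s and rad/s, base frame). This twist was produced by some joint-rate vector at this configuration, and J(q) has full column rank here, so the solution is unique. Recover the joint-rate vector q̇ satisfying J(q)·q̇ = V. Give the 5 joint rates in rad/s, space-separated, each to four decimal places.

0.7290 0.4530 0.8230 -0.2160 -0.6700

o_n = [0.7365, -1.2436, 1.1311]
J₁: ẑ×o_n = [1.2436, 0.7365, -0.0000], ω = ẑ
J2: z=[-0.6691, -0.7431, 0.0000] o=[0.3418, -0.3078, 0.0000] → [-0.8406, 0.7569, 0.9195, -0.6691, -0.7431, 0.0000]
J3: z=[-0.6691, -0.7431, 0.0000] o=[0.2190, -0.4125, 0.6096] → [-0.3875, 0.3489, 0.9408, -0.6691, -0.7431, 0.0000]
J4: z=[0.3603, -0.3244, -0.8746] o=[0.0825, -0.2896, 0.5078] → [-1.0366, -0.7966, -0.1316, 0.3603, -0.3244, -0.8746]
J5: z=[0.3603, -0.3244, -0.8746] o=[0.3849, -0.8412, 0.8370] → [-0.4474, -0.4135, -0.0309, 0.3603, -0.3244, -0.8746]
q̇ = J⁺·V = [0.7290, 0.4530, 0.8230, -0.2160, -0.6700]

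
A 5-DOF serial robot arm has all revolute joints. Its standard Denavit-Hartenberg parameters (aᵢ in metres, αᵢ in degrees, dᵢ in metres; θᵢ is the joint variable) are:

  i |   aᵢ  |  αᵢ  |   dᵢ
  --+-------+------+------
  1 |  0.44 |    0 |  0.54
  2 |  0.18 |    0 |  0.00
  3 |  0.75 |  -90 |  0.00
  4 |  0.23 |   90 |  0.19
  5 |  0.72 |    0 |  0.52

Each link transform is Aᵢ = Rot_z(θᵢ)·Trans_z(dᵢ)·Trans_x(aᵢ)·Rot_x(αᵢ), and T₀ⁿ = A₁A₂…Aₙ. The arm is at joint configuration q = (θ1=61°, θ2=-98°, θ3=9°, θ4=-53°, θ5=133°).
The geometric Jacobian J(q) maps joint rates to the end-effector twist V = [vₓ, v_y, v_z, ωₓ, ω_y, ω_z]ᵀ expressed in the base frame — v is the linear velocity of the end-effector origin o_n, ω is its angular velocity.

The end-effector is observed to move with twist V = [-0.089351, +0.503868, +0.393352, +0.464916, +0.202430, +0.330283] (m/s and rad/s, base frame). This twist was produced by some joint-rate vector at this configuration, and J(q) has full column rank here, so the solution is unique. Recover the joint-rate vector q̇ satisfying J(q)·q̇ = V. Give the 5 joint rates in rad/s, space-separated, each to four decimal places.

o_n = [0.8503, 0.8258, 0.6445]
J₁: ẑ×o_n = [-0.8258, 0.8503, 0.0000], ω = ẑ
J2: z=[0.0000, 0.0000, 1.0000] o=[0.2133, 0.3848, 0.5400] → [-0.4410, 0.6370, 0.0000, 0.0000, 0.0000, 1.0000]
J3: z=[0.0000, 0.0000, 1.0000] o=[0.3571, 0.2765, 0.5400] → [-0.5493, 0.4932, 0.0000, 0.0000, 0.0000, 1.0000]
J4: z=[0.4695, 0.8829, 0.0000] o=[1.0193, -0.0756, 0.5400] → [0.0922, -0.0490, 0.5724, 0.4695, 0.8829, 0.0000]
J5: z=[-0.7052, 0.3749, 0.6018] o=[1.2307, 0.0272, 0.7237] → [-0.5103, -0.2848, -0.4205, -0.7052, 0.3749, 0.6018]
q̇ = J⁺·V = [0.2090, 0.3900, -0.0310, 0.3970, -0.3950]

0.2090 0.3900 -0.0310 0.3970 -0.3950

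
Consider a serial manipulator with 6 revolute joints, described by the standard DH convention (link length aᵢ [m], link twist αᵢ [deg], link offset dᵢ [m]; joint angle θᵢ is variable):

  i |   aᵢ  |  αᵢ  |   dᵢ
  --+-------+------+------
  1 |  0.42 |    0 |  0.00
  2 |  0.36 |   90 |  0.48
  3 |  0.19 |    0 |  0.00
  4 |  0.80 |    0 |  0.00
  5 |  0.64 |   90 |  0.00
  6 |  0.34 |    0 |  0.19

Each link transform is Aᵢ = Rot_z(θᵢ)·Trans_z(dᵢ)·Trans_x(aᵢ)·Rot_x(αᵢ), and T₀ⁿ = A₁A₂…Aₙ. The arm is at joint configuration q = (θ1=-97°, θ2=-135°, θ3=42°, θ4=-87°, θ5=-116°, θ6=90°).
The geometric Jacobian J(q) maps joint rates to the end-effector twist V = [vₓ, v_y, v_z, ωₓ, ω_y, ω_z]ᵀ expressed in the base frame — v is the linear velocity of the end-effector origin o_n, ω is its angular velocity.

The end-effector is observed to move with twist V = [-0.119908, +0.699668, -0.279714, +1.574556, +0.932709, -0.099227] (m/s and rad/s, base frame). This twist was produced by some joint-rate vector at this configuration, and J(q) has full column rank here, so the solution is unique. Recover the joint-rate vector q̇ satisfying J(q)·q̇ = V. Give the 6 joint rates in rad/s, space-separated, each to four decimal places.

o_n = [-0.0295, 0.1076, 0.0127]
J₁: ẑ×o_n = [-0.1076, -0.0295, 0.0000], ω = ẑ
J2: z=[0.0000, 0.0000, 1.0000] o=[-0.0512, -0.4169, 0.0000] → [-0.5244, 0.0217, 0.0000, 0.0000, 0.0000, 1.0000]
J3: z=[0.7880, 0.6157, 0.0000] o=[-0.2728, -0.1332, 0.4800] → [-0.2877, 0.3682, 0.0399, 0.7880, 0.6157, 0.0000]
J4: z=[0.7880, 0.6157, 0.0000] o=[-0.3598, -0.0219, 0.6071] → [-0.3659, 0.4684, -0.1013, 0.7880, 0.6157, 0.0000]
J5: z=[0.7880, 0.6157, 0.0000] o=[-0.7080, 0.4238, 0.0414] → [-0.0177, 0.0226, -0.6670, 0.7880, 0.6157, 0.0000]
J6: z=[0.2004, -0.2566, 0.9455] o=[-0.3355, -0.0530, -0.1669] → [-0.1979, 0.2533, 0.1107, 0.2004, -0.2566, 0.9455]
q̇ = J⁺·V = [0.0820, -0.8620, 0.8200, 0.4800, 0.5150, 0.7200]

0.0820 -0.8620 0.8200 0.4800 0.5150 0.7200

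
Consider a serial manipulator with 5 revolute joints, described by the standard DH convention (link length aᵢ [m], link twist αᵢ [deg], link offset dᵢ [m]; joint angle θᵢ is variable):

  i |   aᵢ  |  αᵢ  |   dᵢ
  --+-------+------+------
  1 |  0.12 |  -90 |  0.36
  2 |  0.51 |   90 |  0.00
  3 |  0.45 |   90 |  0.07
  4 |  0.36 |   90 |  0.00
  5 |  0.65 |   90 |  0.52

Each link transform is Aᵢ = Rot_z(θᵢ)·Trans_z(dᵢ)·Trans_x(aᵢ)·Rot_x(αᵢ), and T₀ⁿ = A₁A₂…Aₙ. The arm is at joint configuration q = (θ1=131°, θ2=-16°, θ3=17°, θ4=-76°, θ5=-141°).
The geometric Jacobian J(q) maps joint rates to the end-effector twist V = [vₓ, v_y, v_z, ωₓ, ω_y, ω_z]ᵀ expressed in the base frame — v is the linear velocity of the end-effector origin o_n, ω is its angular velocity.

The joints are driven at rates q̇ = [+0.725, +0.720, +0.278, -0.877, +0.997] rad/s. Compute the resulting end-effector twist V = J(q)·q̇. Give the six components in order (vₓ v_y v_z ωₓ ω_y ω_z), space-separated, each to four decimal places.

-0.3594 -0.7138 -0.1585 -0.2111 -1.7018 0.4347

o_n = [-0.5309, 0.0545, 0.5257]
J₁: ẑ×o_n = [-0.0545, -0.5309, 0.0000], ω = ẑ
J2: z=[-0.7547, -0.6561, 0.0000] o=[-0.0787, 0.0906, 0.3600] → [-0.1087, 0.1251, -0.2694, -0.7547, -0.6561, 0.0000]
J3: z=[0.1808, -0.2080, 0.9613] o=[-0.4004, 0.4606, 0.5006] → [0.3851, -0.1301, -0.1006, 0.1808, -0.2080, 0.9613]
J4: z=[0.5373, 0.8395, 0.0806] o=[-0.7584, 0.6719, 0.6865] → [-0.0852, 0.1047, -0.5227, 0.5373, 0.8395, 0.0806]
J5: z=[0.7555, -0.4367, -0.4883] o=[-0.8933, 0.7883, 0.3737] → [-0.4247, -0.2918, -0.3962, 0.7555, -0.4367, -0.4883]
V = J·q̇ = [-0.3594, -0.7138, -0.1585, -0.2111, -1.7018, 0.4347]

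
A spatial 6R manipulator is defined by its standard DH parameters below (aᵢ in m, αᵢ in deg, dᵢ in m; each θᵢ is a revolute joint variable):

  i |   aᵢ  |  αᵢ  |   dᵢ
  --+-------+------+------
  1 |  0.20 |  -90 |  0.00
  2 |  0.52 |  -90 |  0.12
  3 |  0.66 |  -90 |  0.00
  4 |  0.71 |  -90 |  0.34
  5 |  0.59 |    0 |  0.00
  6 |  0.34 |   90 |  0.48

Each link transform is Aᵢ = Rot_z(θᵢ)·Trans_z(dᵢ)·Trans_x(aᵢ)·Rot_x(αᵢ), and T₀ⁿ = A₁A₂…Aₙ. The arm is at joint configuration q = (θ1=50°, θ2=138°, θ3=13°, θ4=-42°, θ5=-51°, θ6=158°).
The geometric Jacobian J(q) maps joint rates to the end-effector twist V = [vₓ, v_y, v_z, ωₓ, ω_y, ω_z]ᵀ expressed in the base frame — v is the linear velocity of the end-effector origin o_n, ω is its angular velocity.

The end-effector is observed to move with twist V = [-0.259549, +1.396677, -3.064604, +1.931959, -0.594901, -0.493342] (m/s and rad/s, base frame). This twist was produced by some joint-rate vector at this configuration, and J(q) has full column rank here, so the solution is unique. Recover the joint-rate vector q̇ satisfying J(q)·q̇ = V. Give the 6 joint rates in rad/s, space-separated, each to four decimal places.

o_n = [-0.4382, -1.6519, -1.1690]
J₁: ẑ×o_n = [1.6519, -0.4382, 0.0000], ω = ẑ
J2: z=[-0.7660, 0.6428, 0.0000] o=[0.1286, 0.1532, 0.0000] → [-0.7514, -0.8955, 1.7471, -0.7660, 0.6428, 0.0000]
J3: z=[-0.4301, -0.5126, 0.7431] o=[-0.2118, -0.0657, -0.3479] → [1.5996, -0.5214, 0.5662, -0.4301, -0.5126, 0.7431]
J4: z=[0.8539, -0.4983, 0.1505] o=[-0.4052, -0.5272, -0.7783] → [0.3640, 0.3287, -0.9767, 0.8539, -0.4983, 0.1505]
J5: z=[0.1235, -0.0870, -0.9885] o=[-0.4739, -1.3091, -0.7180] → [-0.2996, 0.0204, -0.0392, 0.1235, -0.0870, -0.9885]
J6: z=[0.1235, -0.0870, -0.9885] o=[-0.2701, -1.8579, -0.6443] → [0.2493, 0.2310, 0.0108, 0.1235, -0.0870, -0.9885]
q̇ = J⁺·V = [0.3060, -0.9080, -0.9350, 0.9410, 0.6490, -0.4000]

0.3060 -0.9080 -0.9350 0.9410 0.6490 -0.4000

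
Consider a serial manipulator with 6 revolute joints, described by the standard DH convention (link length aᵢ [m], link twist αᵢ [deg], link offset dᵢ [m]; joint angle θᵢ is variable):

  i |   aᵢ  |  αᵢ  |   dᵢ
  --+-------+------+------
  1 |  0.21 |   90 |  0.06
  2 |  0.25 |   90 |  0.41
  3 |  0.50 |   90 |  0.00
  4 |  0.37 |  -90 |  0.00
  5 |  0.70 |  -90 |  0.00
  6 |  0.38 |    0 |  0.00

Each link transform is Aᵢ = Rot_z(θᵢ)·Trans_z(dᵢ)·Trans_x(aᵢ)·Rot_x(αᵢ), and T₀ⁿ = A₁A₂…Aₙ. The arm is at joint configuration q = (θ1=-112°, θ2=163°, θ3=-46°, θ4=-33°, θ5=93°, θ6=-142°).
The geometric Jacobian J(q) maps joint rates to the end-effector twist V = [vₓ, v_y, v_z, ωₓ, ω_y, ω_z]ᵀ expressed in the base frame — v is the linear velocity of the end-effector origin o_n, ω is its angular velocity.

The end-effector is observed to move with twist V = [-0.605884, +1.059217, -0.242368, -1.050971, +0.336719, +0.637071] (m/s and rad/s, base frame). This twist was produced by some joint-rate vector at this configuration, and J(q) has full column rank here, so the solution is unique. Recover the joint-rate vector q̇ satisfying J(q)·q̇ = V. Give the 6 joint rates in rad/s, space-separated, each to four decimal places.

0.3810 0.0110 0.8720 -0.7720 -0.9340 0.3310

o_n = [0.3182, 0.8569, 0.4099]
J₁: ẑ×o_n = [-0.8569, 0.3182, 0.0000], ω = ẑ
J2: z=[-0.9272, 0.3746, 0.0000] o=[-0.0787, -0.1947, 0.0600] → [0.1311, 0.3245, -1.1237, -0.9272, 0.3746, 0.0000]
J3: z=[-0.1095, -0.2711, 0.9563] o=[-0.3693, 0.1805, 0.1331] → [-0.7219, 0.6877, 0.1123, -0.1095, -0.2711, 0.9563]
J4: z=[0.3864, -0.8980, -0.2103] o=[0.0887, 0.3538, 0.2346] → [-0.0516, -0.1160, 0.4005, 0.3864, -0.8980, -0.2103]
J5: z=[0.4069, -0.0387, 0.9126] o=[0.3949, 0.5159, 0.1050] → [-0.3230, -0.1941, 0.1358, 0.4069, -0.0387, 0.9126]
J6: z=[-0.8064, -0.4846, 0.3390] o=[0.0945, 1.1276, 0.2648] → [0.0214, 0.1929, 0.3267, -0.8064, -0.4846, 0.3390]
q̇ = J⁺·V = [0.3810, 0.0110, 0.8720, -0.7720, -0.9340, 0.3310]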